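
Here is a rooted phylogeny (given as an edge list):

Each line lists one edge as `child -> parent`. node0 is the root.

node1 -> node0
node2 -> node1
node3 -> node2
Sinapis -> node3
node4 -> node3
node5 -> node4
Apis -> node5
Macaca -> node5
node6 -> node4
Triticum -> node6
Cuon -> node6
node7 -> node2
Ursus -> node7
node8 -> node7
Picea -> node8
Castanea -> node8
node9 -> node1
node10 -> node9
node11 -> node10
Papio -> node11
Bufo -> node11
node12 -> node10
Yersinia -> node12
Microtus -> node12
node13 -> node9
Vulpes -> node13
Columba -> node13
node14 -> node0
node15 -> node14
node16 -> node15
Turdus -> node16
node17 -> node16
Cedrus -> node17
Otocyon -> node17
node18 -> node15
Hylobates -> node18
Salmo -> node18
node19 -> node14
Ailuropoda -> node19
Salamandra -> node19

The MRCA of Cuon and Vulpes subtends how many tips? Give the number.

14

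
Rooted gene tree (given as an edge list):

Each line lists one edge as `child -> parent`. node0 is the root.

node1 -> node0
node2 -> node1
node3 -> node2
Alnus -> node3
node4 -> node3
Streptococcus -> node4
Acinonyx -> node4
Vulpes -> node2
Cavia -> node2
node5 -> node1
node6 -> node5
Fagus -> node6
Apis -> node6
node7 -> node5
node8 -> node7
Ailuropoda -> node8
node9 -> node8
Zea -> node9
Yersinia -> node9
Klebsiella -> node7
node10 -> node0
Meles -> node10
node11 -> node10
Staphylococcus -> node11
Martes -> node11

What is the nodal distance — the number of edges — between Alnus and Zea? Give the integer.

8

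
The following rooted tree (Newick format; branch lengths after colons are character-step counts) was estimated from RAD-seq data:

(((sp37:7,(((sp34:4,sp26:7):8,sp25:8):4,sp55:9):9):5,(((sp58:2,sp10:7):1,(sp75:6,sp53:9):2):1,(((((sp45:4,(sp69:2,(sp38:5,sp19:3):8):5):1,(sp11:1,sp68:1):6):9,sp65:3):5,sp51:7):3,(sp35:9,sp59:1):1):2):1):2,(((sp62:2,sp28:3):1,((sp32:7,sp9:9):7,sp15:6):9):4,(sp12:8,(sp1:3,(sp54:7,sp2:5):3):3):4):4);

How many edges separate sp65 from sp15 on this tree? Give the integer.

10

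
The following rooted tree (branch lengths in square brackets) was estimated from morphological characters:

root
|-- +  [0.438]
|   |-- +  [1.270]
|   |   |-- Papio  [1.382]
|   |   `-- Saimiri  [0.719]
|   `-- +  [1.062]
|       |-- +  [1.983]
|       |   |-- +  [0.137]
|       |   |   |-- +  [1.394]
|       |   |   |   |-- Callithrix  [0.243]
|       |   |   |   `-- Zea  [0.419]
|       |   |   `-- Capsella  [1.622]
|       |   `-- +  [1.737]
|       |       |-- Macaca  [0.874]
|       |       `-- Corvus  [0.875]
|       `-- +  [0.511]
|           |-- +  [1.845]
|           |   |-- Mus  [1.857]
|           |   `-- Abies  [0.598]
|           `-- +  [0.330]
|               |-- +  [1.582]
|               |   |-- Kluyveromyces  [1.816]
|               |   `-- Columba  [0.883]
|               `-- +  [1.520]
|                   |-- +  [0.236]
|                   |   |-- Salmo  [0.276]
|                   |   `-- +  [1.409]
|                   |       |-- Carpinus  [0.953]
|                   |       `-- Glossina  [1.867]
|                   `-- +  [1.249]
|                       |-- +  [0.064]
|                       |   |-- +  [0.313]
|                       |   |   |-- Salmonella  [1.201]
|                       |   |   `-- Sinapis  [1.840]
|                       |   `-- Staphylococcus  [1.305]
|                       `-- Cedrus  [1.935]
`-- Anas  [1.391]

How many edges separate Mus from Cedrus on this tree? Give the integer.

6

The MRCA of Mus and Cedrus is the node subtending ((Mus,Abies),((Kluyveromyces,Columba),((Salmo,(Carpinus,Glossina)),(((Salmonella,Sinapis),Staphylococcus),Cedrus)))).
From Mus up to that node: 2 branches. From Cedrus up to the same node: 4 branches. Total: 2 + 4 = 6.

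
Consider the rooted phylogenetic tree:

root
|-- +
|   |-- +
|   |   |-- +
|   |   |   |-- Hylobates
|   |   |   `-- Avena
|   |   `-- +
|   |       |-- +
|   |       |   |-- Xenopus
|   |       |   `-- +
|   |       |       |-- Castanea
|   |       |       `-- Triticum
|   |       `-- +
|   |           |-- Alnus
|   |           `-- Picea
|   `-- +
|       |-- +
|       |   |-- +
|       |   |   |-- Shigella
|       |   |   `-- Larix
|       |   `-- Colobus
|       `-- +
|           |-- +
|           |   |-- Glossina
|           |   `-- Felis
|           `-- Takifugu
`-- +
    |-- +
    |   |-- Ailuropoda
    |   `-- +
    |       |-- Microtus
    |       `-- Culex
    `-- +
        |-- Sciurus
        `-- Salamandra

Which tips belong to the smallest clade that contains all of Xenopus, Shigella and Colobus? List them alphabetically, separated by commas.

Tracing Xenopus: it sits inside (Xenopus,(Castanea,Triticum)).
Tracing Shigella: it sits inside (Shigella,Larix).
Tracing Colobus: it sits inside ((Shigella,Larix),Colobus).
The smallest clade enclosing all 3 is (((Hylobates,Avena),((Xenopus,(Castanea,Triticum)),(Alnus,Picea))),(((Shigella,Larix),Colobus),((Glossina,Felis),Takifugu))); the answer is its 13 terminal taxa in alphabetical order.

Alnus, Avena, Castanea, Colobus, Felis, Glossina, Hylobates, Larix, Picea, Shigella, Takifugu, Triticum, Xenopus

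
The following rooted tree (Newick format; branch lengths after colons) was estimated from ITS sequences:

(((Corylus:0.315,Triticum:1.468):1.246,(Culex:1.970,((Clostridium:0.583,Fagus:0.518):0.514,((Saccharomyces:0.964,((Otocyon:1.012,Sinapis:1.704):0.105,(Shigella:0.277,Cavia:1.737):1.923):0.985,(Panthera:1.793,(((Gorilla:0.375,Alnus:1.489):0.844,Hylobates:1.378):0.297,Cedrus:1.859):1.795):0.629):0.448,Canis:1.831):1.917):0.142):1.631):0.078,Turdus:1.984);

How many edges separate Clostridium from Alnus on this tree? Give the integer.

The MRCA of Clostridium and Alnus is the node subtending ((Clostridium,Fagus),((Saccharomyces,((Otocyon,Sinapis),(Shigella,Cavia)),(Panthera,(((Gorilla,Alnus),Hylobates),Cedrus))),Canis)).
From Clostridium up to that node: 2 branches. From Alnus up to the same node: 7 branches. Total: 2 + 7 = 9.

9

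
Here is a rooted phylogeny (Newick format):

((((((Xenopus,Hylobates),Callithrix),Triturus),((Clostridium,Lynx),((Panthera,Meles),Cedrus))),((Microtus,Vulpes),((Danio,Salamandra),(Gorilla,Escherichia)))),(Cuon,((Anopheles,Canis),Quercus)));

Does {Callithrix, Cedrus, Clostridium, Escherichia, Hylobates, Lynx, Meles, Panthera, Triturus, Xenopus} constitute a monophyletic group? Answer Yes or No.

The MRCA of the listed taxa subtends (((((Xenopus,Hylobates),Callithrix),Triturus),((Clostridium,Lynx),((Panthera,Meles),Cedrus))),((Microtus,Vulpes),((Danio,Salamandra),(Gorilla,Escherichia)))).
That clade also contains Danio, Gorilla, Microtus, Salamandra, Vulpes, which are not in the proposed group, so the group is not monophyletic.

No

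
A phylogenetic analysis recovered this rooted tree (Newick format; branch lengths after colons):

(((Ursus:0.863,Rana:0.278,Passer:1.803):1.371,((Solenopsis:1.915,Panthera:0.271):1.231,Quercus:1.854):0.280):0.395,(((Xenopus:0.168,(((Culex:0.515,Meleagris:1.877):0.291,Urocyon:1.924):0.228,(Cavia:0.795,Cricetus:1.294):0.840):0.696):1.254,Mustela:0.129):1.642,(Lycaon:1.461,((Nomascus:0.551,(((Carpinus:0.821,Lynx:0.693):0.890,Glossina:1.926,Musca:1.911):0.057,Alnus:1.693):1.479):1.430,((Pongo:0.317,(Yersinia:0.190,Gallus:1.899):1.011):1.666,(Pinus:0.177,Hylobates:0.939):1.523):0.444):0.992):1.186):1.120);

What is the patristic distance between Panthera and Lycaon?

5.944

The path runs Panthera → … → MRCA → … → Lycaon; the MRCA is the root of the tree.
Branch lengths along that path: 0.271 + 1.231 + 0.280 + 0.395 + 1.120 + 1.186 + 1.461 = 5.944.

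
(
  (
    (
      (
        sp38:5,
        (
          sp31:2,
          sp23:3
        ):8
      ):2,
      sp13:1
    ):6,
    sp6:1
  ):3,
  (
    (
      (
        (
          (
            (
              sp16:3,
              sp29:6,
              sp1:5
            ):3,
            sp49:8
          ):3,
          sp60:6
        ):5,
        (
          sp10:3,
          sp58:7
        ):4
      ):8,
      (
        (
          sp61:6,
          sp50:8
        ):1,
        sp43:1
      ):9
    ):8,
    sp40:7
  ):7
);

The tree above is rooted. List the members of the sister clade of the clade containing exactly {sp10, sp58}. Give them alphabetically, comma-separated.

sp1, sp16, sp29, sp49, sp60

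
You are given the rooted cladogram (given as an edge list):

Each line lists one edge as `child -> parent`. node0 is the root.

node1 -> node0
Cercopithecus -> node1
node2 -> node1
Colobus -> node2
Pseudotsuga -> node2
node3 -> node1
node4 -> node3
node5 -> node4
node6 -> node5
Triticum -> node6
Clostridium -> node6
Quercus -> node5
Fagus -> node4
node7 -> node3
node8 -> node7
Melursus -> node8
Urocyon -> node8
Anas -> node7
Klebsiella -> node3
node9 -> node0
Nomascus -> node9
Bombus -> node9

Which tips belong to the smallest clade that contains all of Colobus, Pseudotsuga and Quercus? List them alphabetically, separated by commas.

Anas, Cercopithecus, Clostridium, Colobus, Fagus, Klebsiella, Melursus, Pseudotsuga, Quercus, Triticum, Urocyon

Tracing Colobus: it sits inside (Colobus,Pseudotsuga).
Tracing Pseudotsuga: it sits inside (Colobus,Pseudotsuga).
Tracing Quercus: it sits inside ((Triticum,Clostridium),Quercus).
The smallest clade enclosing all 3 is (Cercopithecus,(Colobus,Pseudotsuga),((((Triticum,Clostridium),Quercus),Fagus),((Melursus,Urocyon),Anas),Klebsiella)); the answer is its 11 terminal taxa in alphabetical order.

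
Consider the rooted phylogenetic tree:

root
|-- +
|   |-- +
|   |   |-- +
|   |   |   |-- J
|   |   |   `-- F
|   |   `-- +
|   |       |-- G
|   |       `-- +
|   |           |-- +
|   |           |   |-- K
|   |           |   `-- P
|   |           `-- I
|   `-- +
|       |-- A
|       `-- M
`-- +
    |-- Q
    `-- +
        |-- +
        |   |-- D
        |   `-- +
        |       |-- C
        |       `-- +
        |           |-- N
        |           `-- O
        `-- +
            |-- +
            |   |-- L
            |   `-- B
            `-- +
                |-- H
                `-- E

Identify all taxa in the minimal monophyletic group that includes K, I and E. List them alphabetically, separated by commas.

A, B, C, D, E, F, G, H, I, J, K, L, M, N, O, P, Q

Tracing K: it sits inside (K,P).
Tracing I: it sits inside ((K,P),I).
Tracing E: it sits inside (H,E).
The smallest clade enclosing all 3 is the whole tree (their MRCA is the root), so the answer is all 17 tips in alphabetical order.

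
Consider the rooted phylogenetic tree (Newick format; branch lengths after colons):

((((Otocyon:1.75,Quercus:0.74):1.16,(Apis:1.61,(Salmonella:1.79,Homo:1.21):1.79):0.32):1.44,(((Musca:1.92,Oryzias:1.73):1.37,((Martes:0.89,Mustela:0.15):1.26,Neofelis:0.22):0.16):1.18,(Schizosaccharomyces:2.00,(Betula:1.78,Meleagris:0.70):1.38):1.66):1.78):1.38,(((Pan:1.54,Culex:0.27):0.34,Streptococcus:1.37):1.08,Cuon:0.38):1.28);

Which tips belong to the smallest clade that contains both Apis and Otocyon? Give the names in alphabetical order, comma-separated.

Tracing Apis: it sits inside (Apis,(Salmonella,Homo)).
Tracing Otocyon: it sits inside (Otocyon,Quercus).
The smallest clade enclosing both is ((Otocyon,Quercus),(Apis,(Salmonella,Homo))); the answer is its 5 terminal taxa in alphabetical order.

Apis, Homo, Otocyon, Quercus, Salmonella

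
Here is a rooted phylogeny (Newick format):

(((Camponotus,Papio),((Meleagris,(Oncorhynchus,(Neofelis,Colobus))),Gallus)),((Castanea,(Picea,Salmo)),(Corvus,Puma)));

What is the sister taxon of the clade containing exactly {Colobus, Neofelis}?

Oncorhynchus

The clade containing exactly {Colobus, Neofelis} attaches to the tree at the node subtending (Oncorhynchus,(Neofelis,Colobus)).
The other lineage descending from that same node — the sister group — is the single tip Oncorhynchus.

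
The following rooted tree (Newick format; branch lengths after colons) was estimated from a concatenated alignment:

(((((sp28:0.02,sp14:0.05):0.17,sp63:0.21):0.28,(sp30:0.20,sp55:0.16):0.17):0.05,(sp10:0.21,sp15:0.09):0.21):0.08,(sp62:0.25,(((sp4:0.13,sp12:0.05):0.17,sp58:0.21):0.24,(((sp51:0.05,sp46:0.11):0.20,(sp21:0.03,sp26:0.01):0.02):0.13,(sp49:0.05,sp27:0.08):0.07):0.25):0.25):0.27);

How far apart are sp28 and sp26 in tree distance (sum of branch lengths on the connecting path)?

1.53

The path runs sp28 → … → MRCA → … → sp26; the MRCA is the root of the tree.
Branch lengths along that path: 0.02 + 0.17 + 0.28 + 0.05 + 0.08 + 0.27 + 0.25 + 0.25 + 0.13 + 0.02 + 0.01 = 1.53.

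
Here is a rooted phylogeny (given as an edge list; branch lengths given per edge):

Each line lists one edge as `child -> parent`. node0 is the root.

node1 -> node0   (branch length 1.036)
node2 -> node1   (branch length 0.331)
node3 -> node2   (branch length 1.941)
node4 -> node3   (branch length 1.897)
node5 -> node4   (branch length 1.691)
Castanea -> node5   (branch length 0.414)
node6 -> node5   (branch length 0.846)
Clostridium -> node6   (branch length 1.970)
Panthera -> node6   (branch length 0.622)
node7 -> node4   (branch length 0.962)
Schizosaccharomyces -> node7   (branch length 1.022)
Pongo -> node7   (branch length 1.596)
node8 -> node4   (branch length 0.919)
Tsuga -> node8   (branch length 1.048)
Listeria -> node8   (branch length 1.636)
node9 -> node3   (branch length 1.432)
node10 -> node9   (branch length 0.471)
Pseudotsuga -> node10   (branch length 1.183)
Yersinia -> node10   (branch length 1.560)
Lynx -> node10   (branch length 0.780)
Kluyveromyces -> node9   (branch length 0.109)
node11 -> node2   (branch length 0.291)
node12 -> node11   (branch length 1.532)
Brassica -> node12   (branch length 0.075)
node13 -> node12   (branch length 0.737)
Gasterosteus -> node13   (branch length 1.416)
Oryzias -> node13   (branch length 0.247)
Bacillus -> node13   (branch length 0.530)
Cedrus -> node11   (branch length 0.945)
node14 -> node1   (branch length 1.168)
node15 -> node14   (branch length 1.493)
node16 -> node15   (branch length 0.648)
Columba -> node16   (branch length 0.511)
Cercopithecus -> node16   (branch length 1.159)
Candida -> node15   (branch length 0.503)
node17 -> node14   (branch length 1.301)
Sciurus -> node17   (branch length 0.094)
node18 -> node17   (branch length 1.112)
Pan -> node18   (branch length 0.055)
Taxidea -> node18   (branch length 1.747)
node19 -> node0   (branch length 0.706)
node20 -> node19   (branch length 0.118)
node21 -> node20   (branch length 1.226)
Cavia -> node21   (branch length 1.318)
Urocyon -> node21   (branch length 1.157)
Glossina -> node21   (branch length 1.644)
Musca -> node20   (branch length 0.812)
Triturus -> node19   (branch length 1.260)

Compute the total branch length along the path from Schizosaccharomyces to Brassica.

The path runs Schizosaccharomyces → … → MRCA → … → Brassica; the MRCA is the node subtending ((((Castanea,(Clostridium,Panthera)),(Schizosaccharomyces,Pongo),(Tsuga,Listeria)),((Pseudotsuga,Yersinia,Lynx),Kluyveromyces)),((Brassica,(Gasterosteus,Oryzias,Bacillus)),Cedrus)).
Branch lengths along that path: 1.022 + 0.962 + 1.897 + 1.941 + 0.291 + 1.532 + 0.075 = 7.720.

7.720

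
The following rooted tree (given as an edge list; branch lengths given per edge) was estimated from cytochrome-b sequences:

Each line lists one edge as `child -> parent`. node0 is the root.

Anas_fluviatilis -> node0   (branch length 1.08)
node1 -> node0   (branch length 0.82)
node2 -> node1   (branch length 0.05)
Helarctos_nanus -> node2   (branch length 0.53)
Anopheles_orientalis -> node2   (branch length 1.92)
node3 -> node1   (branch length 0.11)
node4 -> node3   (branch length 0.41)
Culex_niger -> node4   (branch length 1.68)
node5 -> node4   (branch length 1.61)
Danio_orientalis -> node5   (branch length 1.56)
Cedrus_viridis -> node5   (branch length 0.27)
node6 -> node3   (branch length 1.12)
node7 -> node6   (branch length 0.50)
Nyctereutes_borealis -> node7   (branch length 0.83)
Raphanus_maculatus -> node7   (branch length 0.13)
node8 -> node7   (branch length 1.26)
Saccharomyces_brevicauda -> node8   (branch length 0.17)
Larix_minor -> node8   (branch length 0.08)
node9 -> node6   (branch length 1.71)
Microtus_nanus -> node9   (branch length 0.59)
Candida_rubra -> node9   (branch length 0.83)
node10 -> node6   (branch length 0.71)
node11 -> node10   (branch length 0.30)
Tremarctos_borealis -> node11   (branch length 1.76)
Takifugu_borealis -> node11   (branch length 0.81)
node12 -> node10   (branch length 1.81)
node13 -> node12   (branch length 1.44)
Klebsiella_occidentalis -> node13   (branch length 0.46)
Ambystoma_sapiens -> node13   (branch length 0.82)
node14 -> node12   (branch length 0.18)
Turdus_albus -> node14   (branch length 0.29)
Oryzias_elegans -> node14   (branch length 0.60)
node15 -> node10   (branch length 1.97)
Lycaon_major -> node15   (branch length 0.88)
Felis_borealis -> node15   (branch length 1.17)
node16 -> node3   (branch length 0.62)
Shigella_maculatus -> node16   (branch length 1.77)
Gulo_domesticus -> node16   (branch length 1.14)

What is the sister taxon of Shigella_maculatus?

Gulo_domesticus

Shigella_maculatus attaches to the tree at the node subtending (Shigella_maculatus,Gulo_domesticus).
The other lineage descending from that same node — the sister group — is the single tip Gulo_domesticus.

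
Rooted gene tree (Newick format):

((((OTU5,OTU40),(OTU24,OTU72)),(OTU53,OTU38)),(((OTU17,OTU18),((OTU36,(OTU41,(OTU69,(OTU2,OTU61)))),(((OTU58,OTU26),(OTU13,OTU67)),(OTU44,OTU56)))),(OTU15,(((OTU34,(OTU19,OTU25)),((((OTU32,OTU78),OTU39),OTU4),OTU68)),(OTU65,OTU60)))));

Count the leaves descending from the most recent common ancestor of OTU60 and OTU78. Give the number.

10

The MRCA of OTU60 and OTU78 is the node subtending (((OTU34,(OTU19,OTU25)),((((OTU32,OTU78),OTU39),OTU4),OTU68)),(OTU65,OTU60)).
That clade contains 10 terminal taxa: OTU19, OTU25, OTU32, OTU34, OTU39, OTU4, OTU60, OTU65, OTU68, OTU78.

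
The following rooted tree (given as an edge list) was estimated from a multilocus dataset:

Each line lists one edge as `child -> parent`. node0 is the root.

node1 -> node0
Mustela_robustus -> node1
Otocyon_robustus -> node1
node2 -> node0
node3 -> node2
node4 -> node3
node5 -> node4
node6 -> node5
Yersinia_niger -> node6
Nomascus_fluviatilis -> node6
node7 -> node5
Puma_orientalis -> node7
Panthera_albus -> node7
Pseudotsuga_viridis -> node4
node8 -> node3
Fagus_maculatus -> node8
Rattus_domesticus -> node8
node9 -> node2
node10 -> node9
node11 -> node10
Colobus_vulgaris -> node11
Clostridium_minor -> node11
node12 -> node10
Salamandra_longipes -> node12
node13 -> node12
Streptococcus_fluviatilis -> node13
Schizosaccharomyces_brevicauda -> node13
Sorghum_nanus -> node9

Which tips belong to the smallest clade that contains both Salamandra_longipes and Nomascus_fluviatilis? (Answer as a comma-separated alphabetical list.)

Clostridium_minor, Colobus_vulgaris, Fagus_maculatus, Nomascus_fluviatilis, Panthera_albus, Pseudotsuga_viridis, Puma_orientalis, Rattus_domesticus, Salamandra_longipes, Schizosaccharomyces_brevicauda, Sorghum_nanus, Streptococcus_fluviatilis, Yersinia_niger

Tracing Salamandra_longipes: it sits inside (Salamandra_longipes,(Streptococcus_fluviatilis,Schizosaccharomyces_brevicauda)).
Tracing Nomascus_fluviatilis: it sits inside (Yersinia_niger,Nomascus_fluviatilis).
The smallest clade enclosing both is (((((Yersinia_niger,Nomascus_fluviatilis),(Puma_orientalis,Panthera_albus)),Pseudotsuga_viridis),(Fagus_maculatus,Rattus_domesticus)),(((Colobus_vulgaris,Clostridium_minor),(Salamandra_longipes,(Streptococcus_fluviatilis,Schizosaccharomyces_brevicauda))),Sorghum_nanus)); the answer is its 13 terminal taxa in alphabetical order.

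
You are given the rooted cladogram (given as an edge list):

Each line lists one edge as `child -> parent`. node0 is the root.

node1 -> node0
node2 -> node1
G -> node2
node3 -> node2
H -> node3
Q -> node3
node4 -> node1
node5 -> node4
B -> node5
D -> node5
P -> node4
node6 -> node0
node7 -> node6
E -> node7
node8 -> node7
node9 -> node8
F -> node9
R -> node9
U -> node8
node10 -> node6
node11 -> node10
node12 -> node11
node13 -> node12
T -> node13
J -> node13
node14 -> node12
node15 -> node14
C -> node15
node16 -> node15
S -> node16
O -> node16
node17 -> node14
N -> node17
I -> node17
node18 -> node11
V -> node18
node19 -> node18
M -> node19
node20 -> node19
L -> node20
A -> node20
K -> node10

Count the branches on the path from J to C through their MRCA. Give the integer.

5

The MRCA of J and C is the node subtending ((T,J),((C,(S,O)),(N,I))).
From J up to that node: 2 branches. From C up to the same node: 3 branches. Total: 2 + 3 = 5.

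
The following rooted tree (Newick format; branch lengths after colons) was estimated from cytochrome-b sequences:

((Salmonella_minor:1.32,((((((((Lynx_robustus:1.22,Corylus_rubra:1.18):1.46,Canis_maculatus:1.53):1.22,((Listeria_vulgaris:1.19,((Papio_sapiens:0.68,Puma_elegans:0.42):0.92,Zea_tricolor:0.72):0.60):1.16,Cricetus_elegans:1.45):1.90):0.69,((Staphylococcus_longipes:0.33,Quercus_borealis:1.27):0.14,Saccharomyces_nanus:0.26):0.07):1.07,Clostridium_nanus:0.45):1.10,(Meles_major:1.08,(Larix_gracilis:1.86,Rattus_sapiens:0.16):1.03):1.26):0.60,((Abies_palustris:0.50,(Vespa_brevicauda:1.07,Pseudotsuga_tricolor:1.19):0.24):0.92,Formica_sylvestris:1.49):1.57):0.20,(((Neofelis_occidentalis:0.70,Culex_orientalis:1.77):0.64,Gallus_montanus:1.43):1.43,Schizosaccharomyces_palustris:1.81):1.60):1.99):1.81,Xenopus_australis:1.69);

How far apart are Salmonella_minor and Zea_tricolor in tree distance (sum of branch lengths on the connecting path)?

The path runs Salmonella_minor → … → MRCA → … → Zea_tricolor; the MRCA is the node subtending (Salmonella_minor,((((((((Lynx_robustus,Corylus_rubra),Canis_maculatus),((Listeria_vulgaris,((Papio_sapiens,Puma_elegans),Zea_tricolor)),Cricetus_elegans)),((Staphylococcus_longipes,Quercus_borealis),Saccharomyces_nanus)),Clostridium_nanus),(Meles_major,(Larix_gracilis,Rattus_sapiens))),((Abies_palustris,(Vespa_brevicauda,Pseudotsuga_tricolor)),Formica_sylvestris)),(((Neofelis_occidentalis,Culex_orientalis),Gallus_montanus),Schizosaccharomyces_palustris))).
Branch lengths along that path: 1.32 + 1.99 + 0.20 + 0.60 + 1.10 + 1.07 + 0.69 + 1.90 + 1.16 + 0.60 + 0.72 = 11.35.

11.35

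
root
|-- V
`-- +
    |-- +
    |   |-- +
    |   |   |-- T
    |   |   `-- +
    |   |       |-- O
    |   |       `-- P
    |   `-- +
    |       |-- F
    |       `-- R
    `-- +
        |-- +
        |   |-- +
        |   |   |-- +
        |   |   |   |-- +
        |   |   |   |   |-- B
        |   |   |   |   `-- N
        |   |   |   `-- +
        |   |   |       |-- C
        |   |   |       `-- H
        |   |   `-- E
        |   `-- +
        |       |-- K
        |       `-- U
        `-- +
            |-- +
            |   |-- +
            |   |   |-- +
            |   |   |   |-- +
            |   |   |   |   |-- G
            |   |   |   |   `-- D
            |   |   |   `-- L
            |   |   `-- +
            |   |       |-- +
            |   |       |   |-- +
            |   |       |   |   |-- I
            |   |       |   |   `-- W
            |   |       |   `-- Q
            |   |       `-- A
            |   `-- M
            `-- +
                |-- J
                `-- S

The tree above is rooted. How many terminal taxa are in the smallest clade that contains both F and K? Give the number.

The MRCA of F and K is the node subtending (((T,(O,P)),(F,R)),(((((B,N),(C,H)),E),(K,U)),(((((G,D),L),(((I,W),Q),A)),M),(J,S)))).
That clade contains 22 terminal taxa: A, B, C, D, E, F, G, H, I, J, K, L, M, N, O, P, Q, R, S, T, U, W.

22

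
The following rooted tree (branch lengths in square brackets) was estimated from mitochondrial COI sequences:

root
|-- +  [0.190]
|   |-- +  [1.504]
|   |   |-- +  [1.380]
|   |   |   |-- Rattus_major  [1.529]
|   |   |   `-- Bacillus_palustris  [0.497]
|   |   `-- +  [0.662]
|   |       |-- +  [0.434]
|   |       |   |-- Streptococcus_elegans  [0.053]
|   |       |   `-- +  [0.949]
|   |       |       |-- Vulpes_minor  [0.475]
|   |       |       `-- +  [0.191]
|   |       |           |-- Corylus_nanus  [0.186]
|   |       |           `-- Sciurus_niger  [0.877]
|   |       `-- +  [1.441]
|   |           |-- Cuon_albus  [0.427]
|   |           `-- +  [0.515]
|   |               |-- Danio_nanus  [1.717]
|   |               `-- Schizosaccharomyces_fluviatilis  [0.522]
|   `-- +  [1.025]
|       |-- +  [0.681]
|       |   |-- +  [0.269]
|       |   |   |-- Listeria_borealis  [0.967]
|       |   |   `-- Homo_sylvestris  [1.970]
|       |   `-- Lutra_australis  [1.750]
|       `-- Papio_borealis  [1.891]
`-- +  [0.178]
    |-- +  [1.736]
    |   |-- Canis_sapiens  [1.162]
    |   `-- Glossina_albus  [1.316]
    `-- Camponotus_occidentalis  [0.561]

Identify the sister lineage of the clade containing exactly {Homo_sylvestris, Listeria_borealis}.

Lutra_australis

The clade containing exactly {Homo_sylvestris, Listeria_borealis} attaches to the tree at the node subtending ((Listeria_borealis,Homo_sylvestris),Lutra_australis).
The other lineage descending from that same node — the sister group — is the single tip Lutra_australis.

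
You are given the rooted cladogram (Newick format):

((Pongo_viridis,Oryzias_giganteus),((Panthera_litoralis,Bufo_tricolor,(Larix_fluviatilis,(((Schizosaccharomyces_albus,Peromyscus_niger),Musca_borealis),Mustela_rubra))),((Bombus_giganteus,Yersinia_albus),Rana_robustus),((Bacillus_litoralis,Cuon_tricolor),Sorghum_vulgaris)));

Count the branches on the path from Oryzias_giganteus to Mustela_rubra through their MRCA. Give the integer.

The MRCA of Oryzias_giganteus and Mustela_rubra is the root of the tree.
From Oryzias_giganteus up to that node: 2 branches. From Mustela_rubra up to the same node: 5 branches. Total: 2 + 5 = 7.

7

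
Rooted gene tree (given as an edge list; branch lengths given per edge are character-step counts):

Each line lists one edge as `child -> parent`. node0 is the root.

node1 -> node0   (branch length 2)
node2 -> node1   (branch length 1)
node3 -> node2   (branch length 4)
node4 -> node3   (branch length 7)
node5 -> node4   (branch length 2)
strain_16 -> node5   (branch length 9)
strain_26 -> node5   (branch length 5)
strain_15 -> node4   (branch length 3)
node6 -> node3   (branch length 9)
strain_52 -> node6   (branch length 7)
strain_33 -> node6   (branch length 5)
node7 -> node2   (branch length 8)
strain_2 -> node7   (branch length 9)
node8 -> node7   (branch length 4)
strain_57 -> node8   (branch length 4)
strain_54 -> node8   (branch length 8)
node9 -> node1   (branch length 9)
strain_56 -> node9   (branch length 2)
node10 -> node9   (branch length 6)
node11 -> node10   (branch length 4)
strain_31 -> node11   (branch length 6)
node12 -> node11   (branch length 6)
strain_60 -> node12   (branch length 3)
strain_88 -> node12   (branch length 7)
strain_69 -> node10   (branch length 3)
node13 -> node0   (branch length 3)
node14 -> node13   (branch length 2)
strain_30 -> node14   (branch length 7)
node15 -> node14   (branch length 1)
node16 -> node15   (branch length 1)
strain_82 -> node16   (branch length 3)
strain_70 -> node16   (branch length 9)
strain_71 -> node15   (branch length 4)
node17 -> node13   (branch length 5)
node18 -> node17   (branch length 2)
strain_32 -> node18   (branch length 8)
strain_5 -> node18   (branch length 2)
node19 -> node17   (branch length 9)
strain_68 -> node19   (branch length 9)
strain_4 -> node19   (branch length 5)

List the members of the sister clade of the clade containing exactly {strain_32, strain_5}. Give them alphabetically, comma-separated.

strain_4, strain_68

The clade containing exactly {strain_32, strain_5} attaches to the tree at the node subtending ((strain_32,strain_5),(strain_68,strain_4)).
The other lineage descending from that same node — the sister group — is (strain_68,strain_4); its 2 tips in alphabetical order are the answer.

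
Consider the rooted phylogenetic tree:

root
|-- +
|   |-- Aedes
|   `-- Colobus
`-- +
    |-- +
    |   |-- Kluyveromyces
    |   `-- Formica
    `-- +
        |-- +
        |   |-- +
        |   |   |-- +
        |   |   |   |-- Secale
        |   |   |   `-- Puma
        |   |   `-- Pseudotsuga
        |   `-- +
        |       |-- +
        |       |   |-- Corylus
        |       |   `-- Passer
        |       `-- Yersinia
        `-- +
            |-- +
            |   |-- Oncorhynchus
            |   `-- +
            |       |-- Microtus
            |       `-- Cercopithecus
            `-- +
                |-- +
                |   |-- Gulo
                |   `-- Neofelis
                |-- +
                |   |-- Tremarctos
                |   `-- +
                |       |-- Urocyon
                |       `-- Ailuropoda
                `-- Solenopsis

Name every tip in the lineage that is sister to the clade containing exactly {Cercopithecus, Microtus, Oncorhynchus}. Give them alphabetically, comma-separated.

Ailuropoda, Gulo, Neofelis, Solenopsis, Tremarctos, Urocyon

The clade containing exactly {Cercopithecus, Microtus, Oncorhynchus} attaches to the tree at the node subtending ((Oncorhynchus,(Microtus,Cercopithecus)),((Gulo,Neofelis),(Tremarctos,(Urocyon,Ailuropoda)),Solenopsis)).
The other lineage descending from that same node — the sister group — is ((Gulo,Neofelis),(Tremarctos,(Urocyon,Ailuropoda)),Solenopsis); its 6 tips in alphabetical order are the answer.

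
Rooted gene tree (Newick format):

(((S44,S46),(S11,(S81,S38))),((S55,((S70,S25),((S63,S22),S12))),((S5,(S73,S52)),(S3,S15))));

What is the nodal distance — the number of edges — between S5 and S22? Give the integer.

8

The MRCA of S5 and S22 is the node subtending ((S55,((S70,S25),((S63,S22),S12))),((S5,(S73,S52)),(S3,S15))).
From S5 up to that node: 3 branches. From S22 up to the same node: 5 branches. Total: 3 + 5 = 8.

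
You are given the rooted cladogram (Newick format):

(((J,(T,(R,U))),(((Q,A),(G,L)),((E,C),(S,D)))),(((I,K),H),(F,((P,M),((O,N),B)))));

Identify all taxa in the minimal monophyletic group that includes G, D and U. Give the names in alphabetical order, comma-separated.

A, C, D, E, G, J, L, Q, R, S, T, U

Tracing G: it sits inside (G,L).
Tracing D: it sits inside (S,D).
Tracing U: it sits inside (R,U).
The smallest clade enclosing all 3 is ((J,(T,(R,U))),(((Q,A),(G,L)),((E,C),(S,D)))); the answer is its 12 terminal taxa in alphabetical order.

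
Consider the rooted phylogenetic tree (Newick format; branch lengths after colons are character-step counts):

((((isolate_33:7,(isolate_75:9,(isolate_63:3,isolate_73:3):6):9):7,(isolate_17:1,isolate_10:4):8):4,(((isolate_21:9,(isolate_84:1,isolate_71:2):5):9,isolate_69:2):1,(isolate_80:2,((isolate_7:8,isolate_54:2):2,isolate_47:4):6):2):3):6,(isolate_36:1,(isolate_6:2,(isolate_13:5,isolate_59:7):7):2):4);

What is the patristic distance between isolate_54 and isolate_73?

44

The path runs isolate_54 → … → MRCA → … → isolate_73; the MRCA is the node subtending (((isolate_33,(isolate_75,(isolate_63,isolate_73))),(isolate_17,isolate_10)),(((isolate_21,(isolate_84,isolate_71)),isolate_69),(isolate_80,((isolate_7,isolate_54),isolate_47)))).
Branch lengths along that path: 2 + 2 + 6 + 2 + 3 + 4 + 7 + 9 + 6 + 3 = 44.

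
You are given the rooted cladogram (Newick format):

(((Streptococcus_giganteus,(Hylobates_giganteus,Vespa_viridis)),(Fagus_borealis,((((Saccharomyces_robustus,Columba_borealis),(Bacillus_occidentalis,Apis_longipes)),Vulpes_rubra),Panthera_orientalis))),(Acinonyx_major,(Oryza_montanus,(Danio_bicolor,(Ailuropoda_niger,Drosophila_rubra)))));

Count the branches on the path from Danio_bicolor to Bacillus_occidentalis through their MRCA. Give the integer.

11

The MRCA of Danio_bicolor and Bacillus_occidentalis is the root of the tree.
From Danio_bicolor up to that node: 4 branches. From Bacillus_occidentalis up to the same node: 7 branches. Total: 4 + 7 = 11.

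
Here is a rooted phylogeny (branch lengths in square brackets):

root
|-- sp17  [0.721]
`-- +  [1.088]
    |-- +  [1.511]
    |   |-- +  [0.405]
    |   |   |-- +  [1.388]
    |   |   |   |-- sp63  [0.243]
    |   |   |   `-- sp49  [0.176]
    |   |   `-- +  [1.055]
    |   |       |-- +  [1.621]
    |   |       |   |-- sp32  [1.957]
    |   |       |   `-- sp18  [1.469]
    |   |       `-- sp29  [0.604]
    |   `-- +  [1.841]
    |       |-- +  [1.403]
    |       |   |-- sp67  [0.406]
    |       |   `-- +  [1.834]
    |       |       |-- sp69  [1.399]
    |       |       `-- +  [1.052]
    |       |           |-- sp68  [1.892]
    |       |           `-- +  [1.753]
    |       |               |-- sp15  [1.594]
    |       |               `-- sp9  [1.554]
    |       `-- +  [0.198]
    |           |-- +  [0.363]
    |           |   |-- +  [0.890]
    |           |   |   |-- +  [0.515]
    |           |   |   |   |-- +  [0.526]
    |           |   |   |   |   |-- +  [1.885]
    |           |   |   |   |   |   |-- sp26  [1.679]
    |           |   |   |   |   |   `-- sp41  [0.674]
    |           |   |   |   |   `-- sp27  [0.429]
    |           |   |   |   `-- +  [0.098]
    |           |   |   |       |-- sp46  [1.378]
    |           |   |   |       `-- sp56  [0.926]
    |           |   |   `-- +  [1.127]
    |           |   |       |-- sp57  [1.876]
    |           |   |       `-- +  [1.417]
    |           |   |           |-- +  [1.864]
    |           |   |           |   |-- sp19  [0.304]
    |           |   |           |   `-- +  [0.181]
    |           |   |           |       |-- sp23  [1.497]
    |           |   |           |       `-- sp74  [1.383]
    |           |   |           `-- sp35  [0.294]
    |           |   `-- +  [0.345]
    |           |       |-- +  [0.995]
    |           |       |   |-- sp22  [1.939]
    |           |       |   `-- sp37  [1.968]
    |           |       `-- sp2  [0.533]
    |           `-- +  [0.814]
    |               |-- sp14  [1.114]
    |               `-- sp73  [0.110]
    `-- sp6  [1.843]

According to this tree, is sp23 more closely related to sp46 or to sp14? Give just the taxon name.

sp46

The MRCA of sp23 and sp46 subtends ((((sp26,sp41),sp27),(sp46,sp56)),(sp57,((sp19,(sp23,sp74)),sp35))) (10 taxa).
The MRCA of sp23 and sp14 subtends ((((((sp26,sp41),sp27),(sp46,sp56)),(sp57,((sp19,(sp23,sp74)),sp35))),((sp22,sp37),sp2)),(sp14,sp73)) (15 taxa).
The first is nested inside the second, so sp23 shares a more recent common ancestor with sp46.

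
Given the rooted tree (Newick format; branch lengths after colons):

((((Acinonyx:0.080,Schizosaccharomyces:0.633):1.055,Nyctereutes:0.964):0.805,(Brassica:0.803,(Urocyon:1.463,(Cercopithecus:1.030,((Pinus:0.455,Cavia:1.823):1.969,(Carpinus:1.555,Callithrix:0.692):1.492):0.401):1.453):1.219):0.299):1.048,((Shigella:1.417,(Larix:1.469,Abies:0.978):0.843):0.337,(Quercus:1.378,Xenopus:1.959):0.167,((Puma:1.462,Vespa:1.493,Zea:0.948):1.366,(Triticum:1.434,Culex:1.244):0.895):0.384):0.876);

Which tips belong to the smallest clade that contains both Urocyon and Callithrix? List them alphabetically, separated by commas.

Callithrix, Carpinus, Cavia, Cercopithecus, Pinus, Urocyon

Tracing Urocyon: it sits inside (Urocyon,(Cercopithecus,((Pinus,Cavia),(Carpinus,Callithrix)))).
Tracing Callithrix: it sits inside (Carpinus,Callithrix).
The smallest clade enclosing both is (Urocyon,(Cercopithecus,((Pinus,Cavia),(Carpinus,Callithrix)))); the answer is its 6 terminal taxa in alphabetical order.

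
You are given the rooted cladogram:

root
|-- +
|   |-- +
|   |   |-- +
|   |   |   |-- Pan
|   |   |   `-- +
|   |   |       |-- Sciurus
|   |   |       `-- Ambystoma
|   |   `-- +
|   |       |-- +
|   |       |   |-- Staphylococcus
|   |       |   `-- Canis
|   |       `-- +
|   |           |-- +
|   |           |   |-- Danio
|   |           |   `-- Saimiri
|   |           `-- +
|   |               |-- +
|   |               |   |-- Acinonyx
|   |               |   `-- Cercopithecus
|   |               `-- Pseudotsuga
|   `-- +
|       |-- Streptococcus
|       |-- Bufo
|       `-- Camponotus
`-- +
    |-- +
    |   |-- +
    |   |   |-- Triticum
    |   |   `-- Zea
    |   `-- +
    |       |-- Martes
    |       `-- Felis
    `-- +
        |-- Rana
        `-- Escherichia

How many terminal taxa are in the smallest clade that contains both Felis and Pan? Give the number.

19

The MRCA of Felis and Pan is the root, so the clade is the entire tree.
That clade contains 19 terminal taxa: Acinonyx, Ambystoma, Bufo, Camponotus, Canis, Cercopithecus, Danio, Escherichia, Felis, Martes, Pan, Pseudotsuga, Rana, Saimiri, Sciurus, Staphylococcus, Streptococcus, Triticum, Zea.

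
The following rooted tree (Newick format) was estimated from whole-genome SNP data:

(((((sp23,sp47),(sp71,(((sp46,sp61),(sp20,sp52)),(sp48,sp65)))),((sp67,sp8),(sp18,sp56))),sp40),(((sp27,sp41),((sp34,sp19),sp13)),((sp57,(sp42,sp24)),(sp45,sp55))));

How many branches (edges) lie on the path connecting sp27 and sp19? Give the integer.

The MRCA of sp27 and sp19 is the node subtending ((sp27,sp41),((sp34,sp19),sp13)).
From sp27 up to that node: 2 branches. From sp19 up to the same node: 3 branches. Total: 2 + 3 = 5.

5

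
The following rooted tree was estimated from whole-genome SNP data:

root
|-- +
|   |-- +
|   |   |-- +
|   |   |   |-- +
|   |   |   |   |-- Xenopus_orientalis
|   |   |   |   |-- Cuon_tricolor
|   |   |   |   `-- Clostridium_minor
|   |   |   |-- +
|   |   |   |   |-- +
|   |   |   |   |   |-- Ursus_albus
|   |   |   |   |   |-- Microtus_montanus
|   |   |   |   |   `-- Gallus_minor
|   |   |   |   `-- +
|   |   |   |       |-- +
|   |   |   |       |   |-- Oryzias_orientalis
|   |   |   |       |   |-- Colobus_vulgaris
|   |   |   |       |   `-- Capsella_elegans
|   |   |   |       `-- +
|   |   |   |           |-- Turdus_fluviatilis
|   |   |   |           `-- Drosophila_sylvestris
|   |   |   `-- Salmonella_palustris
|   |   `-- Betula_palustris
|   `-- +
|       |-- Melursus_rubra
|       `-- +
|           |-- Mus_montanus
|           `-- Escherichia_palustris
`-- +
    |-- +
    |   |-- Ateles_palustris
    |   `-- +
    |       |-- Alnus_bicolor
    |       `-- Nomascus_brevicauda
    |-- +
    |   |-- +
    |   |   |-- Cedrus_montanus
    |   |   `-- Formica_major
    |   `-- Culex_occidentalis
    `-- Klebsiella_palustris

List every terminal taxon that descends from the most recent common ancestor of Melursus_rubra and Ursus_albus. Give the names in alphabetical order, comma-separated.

Tracing Melursus_rubra: it sits inside (Melursus_rubra,(Mus_montanus,Escherichia_palustris)).
Tracing Ursus_albus: it sits inside (Ursus_albus,Microtus_montanus,Gallus_minor).
The smallest clade enclosing both is ((((Xenopus_orientalis,Cuon_tricolor,Clostridium_minor),((Ursus_albus,Microtus_montanus,Gallus_minor),((Oryzias_orientalis,Colobus_vulgaris,Capsella_elegans),(Turdus_fluviatilis,Drosophila_sylvestris))),Salmonella_palustris),Betula_palustris),(Melursus_rubra,(Mus_montanus,Escherichia_palustris))); the answer is its 16 terminal taxa in alphabetical order.

Betula_palustris, Capsella_elegans, Clostridium_minor, Colobus_vulgaris, Cuon_tricolor, Drosophila_sylvestris, Escherichia_palustris, Gallus_minor, Melursus_rubra, Microtus_montanus, Mus_montanus, Oryzias_orientalis, Salmonella_palustris, Turdus_fluviatilis, Ursus_albus, Xenopus_orientalis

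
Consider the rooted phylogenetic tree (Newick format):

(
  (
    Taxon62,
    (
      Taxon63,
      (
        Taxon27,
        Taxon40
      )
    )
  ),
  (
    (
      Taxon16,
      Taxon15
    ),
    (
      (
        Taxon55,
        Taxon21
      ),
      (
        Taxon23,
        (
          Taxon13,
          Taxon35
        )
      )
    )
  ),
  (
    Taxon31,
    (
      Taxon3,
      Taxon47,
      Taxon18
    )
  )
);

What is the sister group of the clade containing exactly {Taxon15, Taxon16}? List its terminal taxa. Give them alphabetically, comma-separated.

Taxon13, Taxon21, Taxon23, Taxon35, Taxon55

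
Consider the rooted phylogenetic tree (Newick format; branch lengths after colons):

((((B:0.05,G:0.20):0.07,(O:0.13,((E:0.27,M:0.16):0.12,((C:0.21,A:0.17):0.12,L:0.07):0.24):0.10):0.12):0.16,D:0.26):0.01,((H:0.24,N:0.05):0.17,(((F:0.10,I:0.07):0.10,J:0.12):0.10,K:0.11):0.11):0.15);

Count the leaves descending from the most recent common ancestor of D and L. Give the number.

9

The MRCA of D and L is the node subtending (((B,G),(O,((E,M),((C,A),L)))),D).
That clade contains 9 terminal taxa: A, B, C, D, E, G, L, M, O.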